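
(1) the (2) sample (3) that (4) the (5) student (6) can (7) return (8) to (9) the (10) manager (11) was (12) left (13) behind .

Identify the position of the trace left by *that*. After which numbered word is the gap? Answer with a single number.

'that' is the direct object of 'return'. Fronting leaves a gap immediately after 'return':
The sample that the student can return ___ to the manager was left behind.
'return' is word 7.

7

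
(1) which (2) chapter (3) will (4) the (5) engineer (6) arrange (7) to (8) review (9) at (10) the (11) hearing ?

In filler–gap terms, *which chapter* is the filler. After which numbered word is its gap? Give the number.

8

Before movement: The engineer will arrange to review which chapter at the hearing.
'which chapter' is the direct object of 'review'. It moves to the left edge, and the trace sits right after 'review':
Which chapter will the engineer arrange to review ___ at the hearing?
'review' is word 8.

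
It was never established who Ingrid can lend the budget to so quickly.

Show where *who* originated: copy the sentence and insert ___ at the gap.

Before movement: Ingrid can lend the budget to who so quickly.
'who' functions as the object of the preposition 'to' (recipient of 'lend'). The gap is right after 'to'.

It was never established who Ingrid can lend the budget to ___ so quickly.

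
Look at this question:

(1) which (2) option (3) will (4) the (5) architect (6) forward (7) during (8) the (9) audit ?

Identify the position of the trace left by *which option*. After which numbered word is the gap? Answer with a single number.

6

Underlying clause: The architect will forward which option during the audit.
The filler 'which option' is interpreted as the direct object of 'forward'. Fronting leaves a gap immediately after 'forward':
Which option will the architect forward ___ during the audit?
'forward' is word 6.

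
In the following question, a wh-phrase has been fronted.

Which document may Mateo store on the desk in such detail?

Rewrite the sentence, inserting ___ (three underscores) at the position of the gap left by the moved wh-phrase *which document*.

Before movement: Mateo may store which document on the desk in such detail.
'which document' is the direct object of 'store'. The gap is right after 'store'.

Which document may Mateo store ___ on the desk in such detail?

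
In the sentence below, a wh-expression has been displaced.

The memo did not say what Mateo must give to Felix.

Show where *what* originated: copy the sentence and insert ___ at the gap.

In situ: Mateo must give what to Felix.
'what' functions as the direct object of 'give'. The gap is right after 'give'.

The memo did not say what Mateo must give ___ to Felix.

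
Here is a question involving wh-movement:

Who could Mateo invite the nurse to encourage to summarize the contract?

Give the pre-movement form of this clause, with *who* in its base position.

Mateo could invite the nurse to encourage who to summarize the contract.

The filler 'who' is interpreted as the direct object of 'encourage'. Fronting leaves a gap immediately after 'encourage':
Who could Mateo invite the nurse to encourage ___ to summarize the contract?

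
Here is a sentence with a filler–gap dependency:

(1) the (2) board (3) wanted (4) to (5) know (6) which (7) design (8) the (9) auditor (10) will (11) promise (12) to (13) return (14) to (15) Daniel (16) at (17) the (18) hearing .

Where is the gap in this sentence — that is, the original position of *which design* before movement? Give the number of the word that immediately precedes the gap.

13

Before movement: The auditor will promise to return which design to Daniel at the hearing.
'which design' functions as the direct object of 'return'. Wh-movement fronts it, leaving a gap right after 'return':
The board wanted to know which design the auditor will promise to return ___ to Daniel at the hearing.
'return' is word 13.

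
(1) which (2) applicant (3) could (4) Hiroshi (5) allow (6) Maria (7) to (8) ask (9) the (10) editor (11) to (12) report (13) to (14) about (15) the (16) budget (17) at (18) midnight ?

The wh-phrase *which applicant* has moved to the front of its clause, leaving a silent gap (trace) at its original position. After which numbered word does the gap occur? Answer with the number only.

Pre-movement form: Hiroshi could allow Maria to ask the editor to report to which applicant about the budget at midnight.
'which applicant' functions as the object of the preposition 'to'. Fronting leaves a gap immediately after 'to':
Which applicant could Hiroshi allow Maria to ask the editor to report to ___ about the budget at midnight?
'to' is word 13.

13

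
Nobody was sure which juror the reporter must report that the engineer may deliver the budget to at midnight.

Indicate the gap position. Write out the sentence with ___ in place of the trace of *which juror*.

Nobody was sure which juror the reporter must report that the engineer may deliver the budget to ___ at midnight.

Before movement: The reporter must report that the engineer may deliver the budget to which juror at midnight.
'which juror' is the object of the preposition 'to' (recipient of 'deliver'). The gap is right after 'to'.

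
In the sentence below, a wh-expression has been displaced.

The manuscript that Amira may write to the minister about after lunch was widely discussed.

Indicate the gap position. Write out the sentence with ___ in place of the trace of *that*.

'that' functions as the object of the preposition 'about'. The gap is right after 'about'.

The manuscript that Amira may write to the minister about ___ after lunch was widely discussed.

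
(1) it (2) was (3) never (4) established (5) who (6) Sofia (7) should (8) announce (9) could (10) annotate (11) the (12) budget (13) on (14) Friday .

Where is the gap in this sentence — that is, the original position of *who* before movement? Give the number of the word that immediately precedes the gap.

Pre-movement form: Sofia should announce who could annotate the budget on Friday.
'who' functions as the subject of the clause embedded under 'announce'. Fronting leaves a gap immediately after 'announce':
It was never established who Sofia should announce ___ could annotate the budget on Friday.
'announce' is word 8.

8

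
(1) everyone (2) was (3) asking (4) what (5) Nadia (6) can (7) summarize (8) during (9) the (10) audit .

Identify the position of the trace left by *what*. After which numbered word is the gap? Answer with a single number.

7

In situ: Nadia can summarize what during the audit.
The filler 'what' is interpreted as the direct object of 'summarize'. Fronting leaves a gap immediately after 'summarize':
Everyone was asking what Nadia can summarize ___ during the audit.
'summarize' is word 7.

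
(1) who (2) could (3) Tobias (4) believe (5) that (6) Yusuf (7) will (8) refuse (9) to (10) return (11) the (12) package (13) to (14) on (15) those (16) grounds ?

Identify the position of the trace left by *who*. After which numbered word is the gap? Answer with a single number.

In situ: Tobias could believe that Yusuf will refuse to return the package to who on those grounds.
The filler 'who' is interpreted as the object of the preposition 'to' (recipient of 'return'). Fronting leaves a gap immediately after 'to':
Who could Tobias believe that Yusuf will refuse to return the package to ___ on those grounds?
'to' is word 13.

13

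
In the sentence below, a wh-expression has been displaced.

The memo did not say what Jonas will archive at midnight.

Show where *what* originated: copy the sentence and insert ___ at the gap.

The memo did not say what Jonas will archive ___ at midnight.

Before movement: Jonas will archive what at midnight.
'what' is the direct object of 'archive'. The gap is right after 'archive'.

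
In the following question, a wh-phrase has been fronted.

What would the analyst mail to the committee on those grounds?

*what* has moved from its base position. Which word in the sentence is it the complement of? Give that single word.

mail

In situ: The analyst would mail what to the committee on those grounds.
The filler 'what' is interpreted as the direct object of 'mail'. It moves to the left edge, and the trace sits right after 'mail':
What would the analyst mail ___ to the committee on those grounds?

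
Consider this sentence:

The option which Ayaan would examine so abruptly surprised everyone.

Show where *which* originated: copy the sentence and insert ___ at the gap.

The option which Ayaan would examine ___ so abruptly surprised everyone.

The filler 'which' is interpreted as the direct object of 'examine'. The gap is right after 'examine'.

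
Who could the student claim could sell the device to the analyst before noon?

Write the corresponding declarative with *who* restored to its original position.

The student could claim who could sell the device to the analyst before noon.

'who' is the subject of the clause embedded under 'claim'. It moves to the left edge, and the trace sits right after 'claim':
Who could the student claim ___ could sell the device to the analyst before noon?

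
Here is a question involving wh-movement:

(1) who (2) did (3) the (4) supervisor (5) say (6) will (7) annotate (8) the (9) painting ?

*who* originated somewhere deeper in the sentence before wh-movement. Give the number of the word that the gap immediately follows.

5

Before movement: The supervisor did say who will annotate the painting.
'who' is the subject of the clause embedded under 'say'. Wh-movement fronts it, leaving a gap right after 'say':
Who did the supervisor say ___ will annotate the painting?
'say' is word 5.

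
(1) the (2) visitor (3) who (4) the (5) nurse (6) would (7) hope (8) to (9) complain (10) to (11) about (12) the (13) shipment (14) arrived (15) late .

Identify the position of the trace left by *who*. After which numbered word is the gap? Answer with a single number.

10

The filler 'who' is interpreted as the object of the preposition 'to'. It moves to the left edge, and the trace sits right after 'to':
The visitor who the nurse would hope to complain to ___ about the shipment arrived late.
'to' is word 10.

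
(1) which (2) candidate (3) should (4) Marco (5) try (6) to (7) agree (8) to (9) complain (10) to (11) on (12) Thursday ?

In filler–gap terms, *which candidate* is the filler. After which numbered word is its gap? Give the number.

10

Before movement: Marco should try to agree to complain to which candidate on Thursday.
'which candidate' is the object of the preposition 'to'. Wh-movement fronts it, leaving a gap right after 'to':
Which candidate should Marco try to agree to complain to ___ on Thursday?
'to' is word 10.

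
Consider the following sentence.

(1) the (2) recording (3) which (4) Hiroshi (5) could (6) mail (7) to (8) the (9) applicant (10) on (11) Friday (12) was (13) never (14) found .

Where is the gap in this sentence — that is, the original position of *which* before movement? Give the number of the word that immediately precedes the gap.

'which' is the direct object of 'mail'. It moves to the left edge, and the trace sits right after 'mail':
The recording which Hiroshi could mail ___ to the applicant on Friday was never found.
'mail' is word 6.

6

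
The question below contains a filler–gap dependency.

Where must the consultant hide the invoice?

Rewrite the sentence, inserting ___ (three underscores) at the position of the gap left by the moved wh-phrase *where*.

Where must the consultant hide the invoice ___?

In situ: The consultant must hide the invoice where.
'where' functions as the locative complement of 'hide'. The gap is right after 'invoice'.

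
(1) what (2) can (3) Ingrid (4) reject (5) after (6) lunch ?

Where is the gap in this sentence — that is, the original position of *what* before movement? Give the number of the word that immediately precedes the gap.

In situ: Ingrid can reject what after lunch.
'what' functions as the direct object of 'reject'. Wh-movement fronts it, leaving a gap right after 'reject':
What can Ingrid reject ___ after lunch?
'reject' is word 4.

4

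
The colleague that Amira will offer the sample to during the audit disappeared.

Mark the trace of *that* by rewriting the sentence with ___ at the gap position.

The colleague that Amira will offer the sample to ___ during the audit disappeared.

'that' is the object of the preposition 'to' (recipient of 'offer'). The gap is right after 'to'.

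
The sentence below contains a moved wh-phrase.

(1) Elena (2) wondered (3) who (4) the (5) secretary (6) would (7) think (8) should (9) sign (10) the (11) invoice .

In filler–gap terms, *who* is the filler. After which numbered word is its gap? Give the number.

7

Pre-movement form: The secretary would think who should sign the invoice.
'who' is the subject of the clause embedded under 'think'. Wh-movement fronts it, leaving a gap right after 'think':
Elena wondered who the secretary would think ___ should sign the invoice.
'think' is word 7.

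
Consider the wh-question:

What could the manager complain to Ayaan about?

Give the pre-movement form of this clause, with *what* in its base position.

The filler 'what' is interpreted as the object of the preposition 'about'. Fronting leaves a gap immediately after 'about':
What could the manager complain to Ayaan about ___?

The manager could complain to Ayaan about what.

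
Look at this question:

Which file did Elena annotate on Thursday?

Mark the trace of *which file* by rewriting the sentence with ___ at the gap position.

In situ: Elena did annotate which file on Thursday.
'which file' is the direct object of 'annotate'. The gap is right after 'annotate'.

Which file did Elena annotate ___ on Thursday?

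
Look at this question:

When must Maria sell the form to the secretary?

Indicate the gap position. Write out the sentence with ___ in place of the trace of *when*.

When must Maria sell the form to the secretary ___?

Underlying clause: Maria must sell the form to the secretary when.
'when' functions as the temporal adjunct. The gap is right after 'secretary'.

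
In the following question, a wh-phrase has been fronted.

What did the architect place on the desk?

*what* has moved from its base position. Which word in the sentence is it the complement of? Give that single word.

place

In situ: The architect did place what on the desk.
'what' is the direct object of 'place'. Fronting leaves a gap immediately after 'place':
What did the architect place ___ on the desk?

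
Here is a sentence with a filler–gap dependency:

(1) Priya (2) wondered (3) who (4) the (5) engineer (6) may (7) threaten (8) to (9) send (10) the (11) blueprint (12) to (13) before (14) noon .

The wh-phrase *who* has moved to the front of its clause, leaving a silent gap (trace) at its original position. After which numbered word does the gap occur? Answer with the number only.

12

Before movement: The engineer may threaten to send the blueprint to who before noon.
'who' functions as the object of the preposition 'to' (recipient of 'send'). It moves to the left edge, and the trace sits right after 'to':
Priya wondered who the engineer may threaten to send the blueprint to ___ before noon.
'to' is word 12.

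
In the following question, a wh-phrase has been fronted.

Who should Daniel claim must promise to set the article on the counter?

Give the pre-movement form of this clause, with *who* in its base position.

Daniel should claim who must promise to set the article on the counter.

'who' functions as the subject of the clause embedded under 'claim'. Fronting leaves a gap immediately after 'claim':
Who should Daniel claim ___ must promise to set the article on the counter?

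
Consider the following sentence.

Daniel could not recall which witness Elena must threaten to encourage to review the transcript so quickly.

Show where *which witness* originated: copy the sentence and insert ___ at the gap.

Daniel could not recall which witness Elena must threaten to encourage ___ to review the transcript so quickly.

Before movement: Elena must threaten to encourage which witness to review the transcript so quickly.
'which witness' is the direct object of 'encourage'. The gap is right after 'encourage'.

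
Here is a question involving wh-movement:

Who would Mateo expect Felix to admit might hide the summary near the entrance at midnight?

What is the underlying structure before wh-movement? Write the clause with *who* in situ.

Mateo would expect Felix to admit who might hide the summary near the entrance at midnight.

'who' functions as the subject of the clause embedded under 'admit'. Wh-movement fronts it, leaving a gap right after 'admit':
Who would Mateo expect Felix to admit ___ might hide the summary near the entrance at midnight?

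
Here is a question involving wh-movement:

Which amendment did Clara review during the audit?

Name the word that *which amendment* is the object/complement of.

In situ: Clara did review which amendment during the audit.
'which amendment' is the direct object of 'review'. Fronting leaves a gap immediately after 'review':
Which amendment did Clara review ___ during the audit?

review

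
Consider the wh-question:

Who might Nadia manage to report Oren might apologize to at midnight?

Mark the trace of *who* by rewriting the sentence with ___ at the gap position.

Who might Nadia manage to report Oren might apologize to ___ at midnight?

Before movement: Nadia might manage to report Oren might apologize to who at midnight.
'who' is the object of the preposition 'to'. The gap is right after 'to'.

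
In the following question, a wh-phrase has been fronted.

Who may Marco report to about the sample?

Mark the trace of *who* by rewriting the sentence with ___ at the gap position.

Who may Marco report to ___ about the sample?

Pre-movement form: Marco may report to who about the sample.
The filler 'who' is interpreted as the object of the preposition 'to'. The gap is right after 'to'.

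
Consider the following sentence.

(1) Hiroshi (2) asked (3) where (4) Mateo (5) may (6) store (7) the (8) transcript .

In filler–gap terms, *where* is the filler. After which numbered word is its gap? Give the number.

In situ: Mateo may store the transcript where.
The filler 'where' is interpreted as the locative complement of 'store'. Wh-movement fronts it, leaving a gap right after 'transcript':
Hiroshi asked where Mateo may store the transcript ___.
'transcript' is word 8.

8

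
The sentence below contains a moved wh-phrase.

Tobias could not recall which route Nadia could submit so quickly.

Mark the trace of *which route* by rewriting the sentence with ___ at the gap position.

Pre-movement form: Nadia could submit which route so quickly.
'which route' functions as the direct object of 'submit'. The gap is right after 'submit'.

Tobias could not recall which route Nadia could submit ___ so quickly.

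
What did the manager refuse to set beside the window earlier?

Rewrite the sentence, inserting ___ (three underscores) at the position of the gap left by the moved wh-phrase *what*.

What did the manager refuse to set ___ beside the window earlier?

Underlying clause: The manager did refuse to set what beside the window earlier.
'what' is the direct object of 'set'. The gap is right after 'set'.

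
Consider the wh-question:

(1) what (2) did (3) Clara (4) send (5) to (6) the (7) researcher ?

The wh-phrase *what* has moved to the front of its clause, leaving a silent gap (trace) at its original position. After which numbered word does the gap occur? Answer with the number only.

4

In situ: Clara did send what to the researcher.
The filler 'what' is interpreted as the direct object of 'send'. It moves to the left edge, and the trace sits right after 'send':
What did Clara send ___ to the researcher?
'send' is word 4.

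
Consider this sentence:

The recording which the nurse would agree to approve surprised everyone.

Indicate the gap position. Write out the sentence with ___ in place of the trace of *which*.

The recording which the nurse would agree to approve ___ surprised everyone.

'which' functions as the direct object of 'approve'. The gap is right after 'approve'.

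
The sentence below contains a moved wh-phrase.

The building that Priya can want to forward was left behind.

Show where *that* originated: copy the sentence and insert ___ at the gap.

The building that Priya can want to forward ___ was left behind.

'that' functions as the direct object of 'forward'. The gap is right after 'forward'.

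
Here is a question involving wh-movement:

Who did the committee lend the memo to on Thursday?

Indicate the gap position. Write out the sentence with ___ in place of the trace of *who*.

Before movement: The committee did lend the memo to who on Thursday.
'who' is the object of the preposition 'to' (recipient of 'lend'). The gap is right after 'to'.

Who did the committee lend the memo to ___ on Thursday?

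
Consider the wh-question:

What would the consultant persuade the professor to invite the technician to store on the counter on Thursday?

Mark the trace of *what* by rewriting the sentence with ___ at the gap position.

What would the consultant persuade the professor to invite the technician to store ___ on the counter on Thursday?

Underlying clause: The consultant would persuade the professor to invite the technician to store what on the counter on Thursday.
'what' functions as the direct object of 'store'. The gap is right after 'store'.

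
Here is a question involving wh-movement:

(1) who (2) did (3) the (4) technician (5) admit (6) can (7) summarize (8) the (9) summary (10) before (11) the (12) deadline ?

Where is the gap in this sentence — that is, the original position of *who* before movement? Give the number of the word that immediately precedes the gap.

Before movement: The technician did admit who can summarize the summary before the deadline.
'who' functions as the subject of the clause embedded under 'admit'. Wh-movement fronts it, leaving a gap right after 'admit':
Who did the technician admit ___ can summarize the summary before the deadline?
'admit' is word 5.

5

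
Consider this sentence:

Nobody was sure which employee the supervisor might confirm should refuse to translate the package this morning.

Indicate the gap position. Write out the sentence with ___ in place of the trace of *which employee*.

Nobody was sure which employee the supervisor might confirm ___ should refuse to translate the package this morning.

Underlying clause: The supervisor might confirm which employee should refuse to translate the package this morning.
'which employee' functions as the subject of the clause embedded under 'confirm'. The gap is right after 'confirm'.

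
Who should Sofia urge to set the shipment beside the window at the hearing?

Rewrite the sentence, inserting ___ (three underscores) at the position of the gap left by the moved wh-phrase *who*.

Who should Sofia urge ___ to set the shipment beside the window at the hearing?

Underlying clause: Sofia should urge who to set the shipment beside the window at the hearing.
'who' functions as the direct object of 'urge'. The gap is right after 'urge'.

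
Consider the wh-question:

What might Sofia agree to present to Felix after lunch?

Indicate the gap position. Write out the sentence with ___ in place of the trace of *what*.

Underlying clause: Sofia might agree to present what to Felix after lunch.
The filler 'what' is interpreted as the direct object of 'present'. The gap is right after 'present'.

What might Sofia agree to present ___ to Felix after lunch?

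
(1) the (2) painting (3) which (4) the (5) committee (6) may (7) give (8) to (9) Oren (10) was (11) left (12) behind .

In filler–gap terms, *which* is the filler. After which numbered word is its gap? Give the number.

'which' functions as the direct object of 'give'. Wh-movement fronts it, leaving a gap right after 'give':
The painting which the committee may give ___ to Oren was left behind.
'give' is word 7.

7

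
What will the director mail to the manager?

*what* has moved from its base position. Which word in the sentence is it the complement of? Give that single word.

mail

In situ: The director will mail what to the manager.
The filler 'what' is interpreted as the direct object of 'mail'. Wh-movement fronts it, leaving a gap right after 'mail':
What will the director mail ___ to the manager?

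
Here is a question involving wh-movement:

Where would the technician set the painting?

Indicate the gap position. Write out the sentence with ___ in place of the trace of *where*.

Where would the technician set the painting ___?

In situ: The technician would set the painting where.
'where' functions as the locative complement of 'set'. The gap is right after 'painting'.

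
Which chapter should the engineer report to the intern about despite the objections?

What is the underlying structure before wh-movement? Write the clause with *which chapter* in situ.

The filler 'which chapter' is interpreted as the object of the preposition 'about'. Fronting leaves a gap immediately after 'about':
Which chapter should the engineer report to the intern about ___ despite the objections?

The engineer should report to the intern about which chapter despite the objections.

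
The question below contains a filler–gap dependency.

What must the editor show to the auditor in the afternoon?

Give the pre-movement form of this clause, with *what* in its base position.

'what' functions as the direct object of 'show'. Fronting leaves a gap immediately after 'show':
What must the editor show ___ to the auditor in the afternoon?

The editor must show what to the auditor in the afternoon.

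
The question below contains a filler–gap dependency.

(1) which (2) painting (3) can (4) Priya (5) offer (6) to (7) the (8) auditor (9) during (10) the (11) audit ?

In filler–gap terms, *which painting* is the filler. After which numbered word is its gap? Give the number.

Pre-movement form: Priya can offer which painting to the auditor during the audit.
'which painting' functions as the direct object of 'offer'. Fronting leaves a gap immediately after 'offer':
Which painting can Priya offer ___ to the auditor during the audit?
'offer' is word 5.

5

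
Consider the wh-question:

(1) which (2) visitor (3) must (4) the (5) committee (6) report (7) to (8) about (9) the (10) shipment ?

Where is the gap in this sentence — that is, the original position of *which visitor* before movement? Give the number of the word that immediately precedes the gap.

Pre-movement form: The committee must report to which visitor about the shipment.
'which visitor' is the object of the preposition 'to'. Fronting leaves a gap immediately after 'to':
Which visitor must the committee report to ___ about the shipment?
'to' is word 7.

7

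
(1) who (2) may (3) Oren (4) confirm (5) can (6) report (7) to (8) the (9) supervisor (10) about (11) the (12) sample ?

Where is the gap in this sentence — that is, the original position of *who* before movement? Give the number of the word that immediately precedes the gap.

4

Before movement: Oren may confirm who can report to the supervisor about the sample.
'who' functions as the subject of the clause embedded under 'confirm'. Fronting leaves a gap immediately after 'confirm':
Who may Oren confirm ___ can report to the supervisor about the sample?
'confirm' is word 4.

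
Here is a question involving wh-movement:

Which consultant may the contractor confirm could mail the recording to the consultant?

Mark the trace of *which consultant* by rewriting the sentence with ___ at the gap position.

Pre-movement form: The contractor may confirm which consultant could mail the recording to the consultant.
The filler 'which consultant' is interpreted as the subject of the clause embedded under 'confirm'. The gap is right after 'confirm'.

Which consultant may the contractor confirm ___ could mail the recording to the consultant?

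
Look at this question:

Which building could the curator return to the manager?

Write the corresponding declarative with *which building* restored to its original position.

The filler 'which building' is interpreted as the direct object of 'return'. Wh-movement fronts it, leaving a gap right after 'return':
Which building could the curator return ___ to the manager?

The curator could return which building to the manager.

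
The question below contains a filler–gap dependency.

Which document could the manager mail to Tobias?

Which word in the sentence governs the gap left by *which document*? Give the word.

In situ: The manager could mail which document to Tobias.
The filler 'which document' is interpreted as the direct object of 'mail'. It moves to the left edge, and the trace sits right after 'mail':
Which document could the manager mail ___ to Tobias?

mail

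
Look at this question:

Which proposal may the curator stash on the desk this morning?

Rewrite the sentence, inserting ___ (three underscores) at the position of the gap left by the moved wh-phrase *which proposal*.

Which proposal may the curator stash ___ on the desk this morning?

Before movement: The curator may stash which proposal on the desk this morning.
The filler 'which proposal' is interpreted as the direct object of 'stash'. The gap is right after 'stash'.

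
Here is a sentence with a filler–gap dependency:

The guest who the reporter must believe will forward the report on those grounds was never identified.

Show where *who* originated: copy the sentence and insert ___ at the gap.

'who' is the subject of the clause embedded under 'believe'. The gap is right after 'believe'.

The guest who the reporter must believe ___ will forward the report on those grounds was never identified.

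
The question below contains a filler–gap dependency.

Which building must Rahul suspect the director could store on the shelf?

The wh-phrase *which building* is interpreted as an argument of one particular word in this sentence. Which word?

Before movement: Rahul must suspect the director could store which building on the shelf.
'which building' functions as the direct object of 'store'. Wh-movement fronts it, leaving a gap right after 'store':
Which building must Rahul suspect the director could store ___ on the shelf?

store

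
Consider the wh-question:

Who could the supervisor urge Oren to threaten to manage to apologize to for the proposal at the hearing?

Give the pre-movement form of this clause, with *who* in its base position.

'who' functions as the object of the preposition 'to'. Wh-movement fronts it, leaving a gap right after 'to':
Who could the supervisor urge Oren to threaten to manage to apologize to ___ for the proposal at the hearing?

The supervisor could urge Oren to threaten to manage to apologize to who for the proposal at the hearing.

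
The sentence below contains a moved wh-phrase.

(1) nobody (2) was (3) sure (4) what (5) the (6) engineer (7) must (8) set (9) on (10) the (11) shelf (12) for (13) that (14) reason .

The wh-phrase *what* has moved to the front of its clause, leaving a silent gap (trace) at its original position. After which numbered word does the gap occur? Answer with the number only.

Underlying clause: The engineer must set what on the shelf for that reason.
The filler 'what' is interpreted as the direct object of 'set'. Fronting leaves a gap immediately after 'set':
Nobody was sure what the engineer must set ___ on the shelf for that reason.
'set' is word 8.

8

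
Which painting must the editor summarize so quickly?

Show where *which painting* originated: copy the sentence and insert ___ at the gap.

Which painting must the editor summarize ___ so quickly?

Pre-movement form: The editor must summarize which painting so quickly.
'which painting' functions as the direct object of 'summarize'. The gap is right after 'summarize'.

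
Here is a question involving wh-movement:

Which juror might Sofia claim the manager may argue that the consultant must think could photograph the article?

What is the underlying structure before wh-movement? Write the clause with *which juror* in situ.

The filler 'which juror' is interpreted as the subject of the clause embedded under 'think'. It moves to the left edge, and the trace sits right after 'think':
Which juror might Sofia claim the manager may argue that the consultant must think ___ could photograph the article?

Sofia might claim the manager may argue that the consultant must think which juror could photograph the article.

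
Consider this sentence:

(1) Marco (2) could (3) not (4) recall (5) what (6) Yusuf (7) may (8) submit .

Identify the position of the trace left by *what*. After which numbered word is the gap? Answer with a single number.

Pre-movement form: Yusuf may submit what.
The filler 'what' is interpreted as the direct object of 'submit'. It moves to the left edge, and the trace sits right after 'submit':
Marco could not recall what Yusuf may submit ___.
'submit' is word 8.

8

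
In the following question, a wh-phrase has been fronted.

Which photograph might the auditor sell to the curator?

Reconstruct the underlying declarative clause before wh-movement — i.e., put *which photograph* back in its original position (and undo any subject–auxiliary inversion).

'which photograph' functions as the direct object of 'sell'. Fronting leaves a gap immediately after 'sell':
Which photograph might the auditor sell ___ to the curator?

The auditor might sell which photograph to the curator.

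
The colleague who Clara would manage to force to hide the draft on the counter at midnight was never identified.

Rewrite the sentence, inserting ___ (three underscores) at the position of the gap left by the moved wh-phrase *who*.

The colleague who Clara would manage to force ___ to hide the draft on the counter at midnight was never identified.

'who' is the direct object of 'force'. The gap is right after 'force'.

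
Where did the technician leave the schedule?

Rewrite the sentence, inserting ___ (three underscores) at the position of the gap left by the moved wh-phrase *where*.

Where did the technician leave the schedule ___?

In situ: The technician did leave the schedule where.
'where' functions as the locative complement of 'leave'. The gap is right after 'schedule'.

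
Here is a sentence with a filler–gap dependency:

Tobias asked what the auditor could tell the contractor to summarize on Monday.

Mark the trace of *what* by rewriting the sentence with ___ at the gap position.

In situ: The auditor could tell the contractor to summarize what on Monday.
'what' functions as the direct object of 'summarize'. The gap is right after 'summarize'.

Tobias asked what the auditor could tell the contractor to summarize ___ on Monday.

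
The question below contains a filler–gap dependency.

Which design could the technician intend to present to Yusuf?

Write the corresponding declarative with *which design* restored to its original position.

'which design' is the direct object of 'present'. Wh-movement fronts it, leaving a gap right after 'present':
Which design could the technician intend to present ___ to Yusuf?

The technician could intend to present which design to Yusuf.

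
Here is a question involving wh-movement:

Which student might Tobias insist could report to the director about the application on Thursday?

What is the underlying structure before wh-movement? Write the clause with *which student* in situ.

The filler 'which student' is interpreted as the subject of the clause embedded under 'insist'. Wh-movement fronts it, leaving a gap right after 'insist':
Which student might Tobias insist ___ could report to the director about the application on Thursday?

Tobias might insist which student could report to the director about the application on Thursday.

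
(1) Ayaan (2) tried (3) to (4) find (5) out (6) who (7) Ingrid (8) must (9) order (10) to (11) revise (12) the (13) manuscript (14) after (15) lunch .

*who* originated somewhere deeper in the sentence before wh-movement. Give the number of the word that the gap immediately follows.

Pre-movement form: Ingrid must order who to revise the manuscript after lunch.
'who' is the direct object of 'order'. It moves to the left edge, and the trace sits right after 'order':
Ayaan tried to find out who Ingrid must order ___ to revise the manuscript after lunch.
'order' is word 9.

9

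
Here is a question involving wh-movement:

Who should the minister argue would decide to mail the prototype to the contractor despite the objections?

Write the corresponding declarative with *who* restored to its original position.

'who' is the subject of the clause embedded under 'argue'. Wh-movement fronts it, leaving a gap right after 'argue':
Who should the minister argue ___ would decide to mail the prototype to the contractor despite the objections?

The minister should argue who would decide to mail the prototype to the contractor despite the objections.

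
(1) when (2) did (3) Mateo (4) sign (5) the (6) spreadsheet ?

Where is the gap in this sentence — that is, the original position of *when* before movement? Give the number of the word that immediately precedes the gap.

6

In situ: Mateo did sign the spreadsheet when.
'when' is the temporal adjunct. Fronting leaves a gap immediately after 'spreadsheet':
When did Mateo sign the spreadsheet ___?
'spreadsheet' is word 6.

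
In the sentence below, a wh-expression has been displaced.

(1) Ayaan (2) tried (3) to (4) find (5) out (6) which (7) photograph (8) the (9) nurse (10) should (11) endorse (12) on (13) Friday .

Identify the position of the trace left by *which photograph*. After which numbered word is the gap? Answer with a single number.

11

In situ: The nurse should endorse which photograph on Friday.
The filler 'which photograph' is interpreted as the direct object of 'endorse'. It moves to the left edge, and the trace sits right after 'endorse':
Ayaan tried to find out which photograph the nurse should endorse ___ on Friday.
'endorse' is word 11.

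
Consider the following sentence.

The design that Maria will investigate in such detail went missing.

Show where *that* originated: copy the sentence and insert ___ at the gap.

The design that Maria will investigate ___ in such detail went missing.

'that' functions as the direct object of 'investigate'. The gap is right after 'investigate'.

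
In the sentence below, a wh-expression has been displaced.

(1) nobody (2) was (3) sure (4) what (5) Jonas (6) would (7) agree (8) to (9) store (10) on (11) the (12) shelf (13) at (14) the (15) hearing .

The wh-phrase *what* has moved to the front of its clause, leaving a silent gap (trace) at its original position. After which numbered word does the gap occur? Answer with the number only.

In situ: Jonas would agree to store what on the shelf at the hearing.
'what' is the direct object of 'store'. It moves to the left edge, and the trace sits right after 'store':
Nobody was sure what Jonas would agree to store ___ on the shelf at the hearing.
'store' is word 9.

9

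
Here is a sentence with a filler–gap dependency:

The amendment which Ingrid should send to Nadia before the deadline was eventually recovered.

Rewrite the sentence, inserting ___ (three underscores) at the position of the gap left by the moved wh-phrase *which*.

'which' is the direct object of 'send'. The gap is right after 'send'.

The amendment which Ingrid should send ___ to Nadia before the deadline was eventually recovered.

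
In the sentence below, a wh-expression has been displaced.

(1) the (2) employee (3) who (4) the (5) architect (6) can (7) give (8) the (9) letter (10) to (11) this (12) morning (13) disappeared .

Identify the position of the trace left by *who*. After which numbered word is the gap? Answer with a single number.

10

'who' functions as the object of the preposition 'to' (recipient of 'give'). Fronting leaves a gap immediately after 'to':
The employee who the architect can give the letter to ___ this morning disappeared.
'to' is word 10.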